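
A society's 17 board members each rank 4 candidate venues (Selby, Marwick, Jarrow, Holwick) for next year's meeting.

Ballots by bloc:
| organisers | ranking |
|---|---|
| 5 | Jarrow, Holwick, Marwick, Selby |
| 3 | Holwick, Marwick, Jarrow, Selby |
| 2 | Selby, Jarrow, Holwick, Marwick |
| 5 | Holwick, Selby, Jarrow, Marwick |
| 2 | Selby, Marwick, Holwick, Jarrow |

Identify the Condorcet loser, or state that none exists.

Pairwise majorities:
Selby vs Marwick: Selby is ranked higher on 2+5+2 = 9 ballots, Marwick on 8. Selby wins 9–8.
Selby–Jarrow: Selby 9–8.
Selby vs Holwick: Selby is ranked higher on 2+2 = 4 ballots, Holwick on 13. Holwick wins 13–4.
Marwick–Jarrow: Jarrow 12–5.
Marwick vs Holwick: Holwick, 15–2.
Jarrow vs Holwick: Jarrow is ranked higher on 5+2 = 7 ballots, Holwick on 10. Holwick wins 10–7.
Marwick is beaten in every head-to-head and is the Condorcet loser.

Marwick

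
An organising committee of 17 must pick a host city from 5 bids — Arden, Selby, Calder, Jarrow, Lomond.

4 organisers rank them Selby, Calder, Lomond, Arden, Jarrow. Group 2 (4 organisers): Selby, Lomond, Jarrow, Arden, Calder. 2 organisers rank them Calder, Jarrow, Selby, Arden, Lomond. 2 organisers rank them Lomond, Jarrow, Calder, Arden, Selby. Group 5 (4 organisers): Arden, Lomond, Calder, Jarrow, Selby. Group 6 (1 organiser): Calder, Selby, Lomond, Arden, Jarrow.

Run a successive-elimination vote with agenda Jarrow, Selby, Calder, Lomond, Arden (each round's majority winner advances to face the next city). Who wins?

Round 1: Jarrow vs Selby — 8–9, Selby advances.
Round 2: Selby vs Calder — 8–9, Calder advances.
Round 3: Calder vs Lomond — 7–10, Lomond advances.
Round 4: Lomond vs Arden — 11–6, Lomond advances.
The agenda winner is Lomond.

Lomond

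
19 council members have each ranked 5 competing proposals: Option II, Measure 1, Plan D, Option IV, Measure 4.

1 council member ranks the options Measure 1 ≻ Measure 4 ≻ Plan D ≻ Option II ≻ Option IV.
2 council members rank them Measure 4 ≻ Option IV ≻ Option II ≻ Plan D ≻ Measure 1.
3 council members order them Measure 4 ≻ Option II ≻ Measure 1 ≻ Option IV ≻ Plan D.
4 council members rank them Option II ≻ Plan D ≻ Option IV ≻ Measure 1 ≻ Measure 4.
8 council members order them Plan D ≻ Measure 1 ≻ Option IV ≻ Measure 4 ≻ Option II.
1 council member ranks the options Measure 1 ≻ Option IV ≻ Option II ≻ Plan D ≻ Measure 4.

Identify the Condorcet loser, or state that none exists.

none

Head-to-head results (19 council members):
Option II vs Measure 1: 9 to 10, Measure 1.
Option II vs Plan D: Option II wins 10–9.
Option II vs Option IV: Option IV, 11–8.
Option II–Measure 4: Measure 4 14–5.
Measure 1 vs Plan D: Plan D wins 14–5.
Measure 1 vs Option IV: Measure 1 is ranked higher on 1+3+8+1 = 13 ballots, Option IV on 6. Measure 1 wins 13–6.
Measure 1 vs Measure 4: 1+4+8+1 = 14 for Measure 1, 5 for Measure 4 — Measure 1 by 14–5.
Plan D–Option IV: Plan D 13–6.
Plan D vs Measure 4: Plan D, 13–6.
Option IV vs Measure 4: 13 to 6, Option IV.
Each option has at least one pairwise win (Option II beats Plan D; Measure 1 beats Option II; Plan D beats Measure 1; Option IV beats Option II; Measure 4 beats Option II) — no Condorcet loser.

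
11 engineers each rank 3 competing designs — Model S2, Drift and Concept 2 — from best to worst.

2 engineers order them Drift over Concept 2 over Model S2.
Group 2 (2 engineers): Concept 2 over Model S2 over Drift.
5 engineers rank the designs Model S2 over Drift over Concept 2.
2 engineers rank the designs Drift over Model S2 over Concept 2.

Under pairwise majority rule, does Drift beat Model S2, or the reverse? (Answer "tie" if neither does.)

Model S2

Ballots ranking Drift above Model S2: 2 + 2 = 4.
Ballots ranking Model S2 above Drift: 11 − 4 = 7.
Model S2 wins the head-to-head 7–4.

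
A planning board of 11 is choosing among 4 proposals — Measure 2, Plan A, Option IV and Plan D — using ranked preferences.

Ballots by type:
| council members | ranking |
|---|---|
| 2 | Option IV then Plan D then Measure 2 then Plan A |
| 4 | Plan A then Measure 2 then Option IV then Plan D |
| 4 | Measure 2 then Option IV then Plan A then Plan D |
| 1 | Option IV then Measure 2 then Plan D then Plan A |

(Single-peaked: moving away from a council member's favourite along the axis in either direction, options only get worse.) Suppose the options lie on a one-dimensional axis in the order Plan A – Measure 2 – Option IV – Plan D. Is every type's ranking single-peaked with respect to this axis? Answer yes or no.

Axis positions: Plan A=1, Measure 2=2, Option IV=3, Plan D=4.
Type 1 (peak Option IV at position 3): ranking walks positions 3-4-2-1, expanding outward from the peak — single-peaked.
Type 2 (peak Plan A at position 1): ranking walks positions 1-2-3-4, expanding outward from the peak — single-peaked.
Type 3 (peak Measure 2 at position 2): ranking walks positions 2-3-1-4, expanding outward from the peak — single-peaked.
Type 4 (peak Option IV at position 3): ranking walks positions 3-2-4-1, expanding outward from the peak — single-peaked.
Every ranking is single-peaked on this axis.

yes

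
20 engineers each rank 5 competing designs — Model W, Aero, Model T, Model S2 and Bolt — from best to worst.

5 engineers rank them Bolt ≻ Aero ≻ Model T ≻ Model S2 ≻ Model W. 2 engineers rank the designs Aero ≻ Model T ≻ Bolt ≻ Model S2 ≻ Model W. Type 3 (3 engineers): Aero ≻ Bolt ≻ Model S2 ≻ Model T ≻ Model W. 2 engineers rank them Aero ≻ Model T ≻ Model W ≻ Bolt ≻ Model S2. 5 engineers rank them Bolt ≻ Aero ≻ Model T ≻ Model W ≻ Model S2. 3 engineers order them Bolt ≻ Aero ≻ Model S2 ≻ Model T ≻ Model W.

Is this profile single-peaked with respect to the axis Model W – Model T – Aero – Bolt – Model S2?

yes

Axis positions: Model W=1, Model T=2, Aero=3, Bolt=4, Model S2=5.
Type 1 (peak Bolt at position 4): ranking walks positions 4-3-2-5-1, expanding outward from the peak — single-peaked.
Type 2 (peak Aero at position 3): ranking walks positions 3-2-4-5-1, expanding outward from the peak — single-peaked.
Type 3 (peak Aero at position 3): ranking walks positions 3-4-5-2-1, expanding outward from the peak — single-peaked.
Type 4 (peak Aero at position 3): ranking walks positions 3-2-1-4-5, expanding outward from the peak — single-peaked.
Type 5 (peak Bolt at position 4): ranking walks positions 4-3-2-1-5, expanding outward from the peak — single-peaked.
Type 6 (peak Bolt at position 4): ranking walks positions 4-3-5-2-1, expanding outward from the peak — single-peaked.
Every ranking is single-peaked on this axis.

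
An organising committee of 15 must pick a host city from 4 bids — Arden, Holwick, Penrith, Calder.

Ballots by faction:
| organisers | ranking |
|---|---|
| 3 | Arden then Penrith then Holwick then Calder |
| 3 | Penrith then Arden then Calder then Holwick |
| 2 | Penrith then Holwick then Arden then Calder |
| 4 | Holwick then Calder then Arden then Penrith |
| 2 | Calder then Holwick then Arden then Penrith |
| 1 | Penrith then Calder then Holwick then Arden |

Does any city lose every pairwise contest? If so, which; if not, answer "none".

Pairwise majorities:
Arden vs Holwick: Arden preferred on 3+3 = 6 ballots; Holwick wins 9–6.
Arden vs Penrith: Arden, 9–6.
Arden–Calder: Arden 8–7.
Holwick vs Penrith: Holwick is ranked higher on 4+2 = 6 ballots, Penrith on 9. Penrith wins 9–6.
Holwick vs Calder: Holwick preferred on 3+2+4 = 9 ballots; Holwick wins 9–6.
Penrith vs Calder: 9 to 6, Penrith.
Calder loses to every other city — it is the Condorcet loser.

Calder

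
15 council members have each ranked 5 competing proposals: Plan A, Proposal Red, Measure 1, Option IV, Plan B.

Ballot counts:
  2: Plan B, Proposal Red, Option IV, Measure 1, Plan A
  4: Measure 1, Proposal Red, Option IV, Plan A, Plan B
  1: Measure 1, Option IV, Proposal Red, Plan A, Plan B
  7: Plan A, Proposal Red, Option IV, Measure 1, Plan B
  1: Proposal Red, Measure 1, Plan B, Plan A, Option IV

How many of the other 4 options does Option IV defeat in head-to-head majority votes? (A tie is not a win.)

Option IV against each rival (15 council members):
Option IV vs Plan A: Plan A wins 8–7.
Option IV vs Proposal Red: Option IV is ranked higher on 1 ballot, Proposal Red on 14. Proposal Red wins 14–1.
Option IV vs Measure 1: 2+7 = 9 for Option IV, 6 for Measure 1 — Option IV by 9–6.
Option IV vs Plan B: 12 to 3, Option IV.
Option IV beats Measure 1, Plan B; loses to Plan A, Proposal Red — 2 pairwise wins.

2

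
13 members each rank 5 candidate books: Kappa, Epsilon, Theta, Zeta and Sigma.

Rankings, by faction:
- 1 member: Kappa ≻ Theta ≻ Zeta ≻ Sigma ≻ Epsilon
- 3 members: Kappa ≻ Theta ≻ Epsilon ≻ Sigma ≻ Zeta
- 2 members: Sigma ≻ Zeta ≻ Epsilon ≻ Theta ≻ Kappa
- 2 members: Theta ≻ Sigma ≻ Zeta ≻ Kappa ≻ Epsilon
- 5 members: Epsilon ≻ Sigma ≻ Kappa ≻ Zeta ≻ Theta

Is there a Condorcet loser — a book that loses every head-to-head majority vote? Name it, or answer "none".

Pairwise majorities:
Kappa vs Epsilon: Kappa preferred on 1+3+2 = 6 ballots; Epsilon wins 7–6.
Kappa vs Theta: 1+3+5 = 9 for Kappa, 4 for Theta — Kappa by 9–4.
Kappa–Zeta: Kappa 9–4.
Kappa vs Sigma: 4 to 9, Sigma.
Epsilon vs Theta: Epsilon is ranked higher on 2+5 = 7 ballots, Theta on 6. Epsilon wins 7–6.
Epsilon vs Zeta: Epsilon is ranked higher on 3+5 = 8 ballots, Zeta on 5. Epsilon wins 8–5.
Epsilon vs Sigma: 8 to 5, Epsilon.
Theta vs Zeta: Theta preferred on 1+3+2 = 6 ballots; Zeta wins 7–6.
Theta vs Sigma: 1+3+2 = 6 for Theta, 7 for Sigma — Sigma by 7–6.
Zeta vs Sigma: Sigma, 12–1.
Theta is beaten in every head-to-head and is the Condorcet loser.

Theta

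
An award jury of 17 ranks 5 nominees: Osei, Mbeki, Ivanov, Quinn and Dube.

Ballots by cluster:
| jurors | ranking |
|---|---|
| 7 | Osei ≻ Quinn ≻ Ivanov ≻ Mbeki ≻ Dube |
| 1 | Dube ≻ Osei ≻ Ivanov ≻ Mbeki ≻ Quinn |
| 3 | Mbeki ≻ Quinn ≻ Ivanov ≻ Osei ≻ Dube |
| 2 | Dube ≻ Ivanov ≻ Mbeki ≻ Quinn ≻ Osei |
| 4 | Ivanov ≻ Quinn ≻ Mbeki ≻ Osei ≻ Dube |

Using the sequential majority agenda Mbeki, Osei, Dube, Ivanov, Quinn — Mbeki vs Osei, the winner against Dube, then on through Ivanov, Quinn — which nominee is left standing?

Quinn

Round 1: Mbeki vs Osei — 9–8, Mbeki advances.
Round 2: Mbeki vs Dube — 14–3, Mbeki advances.
Round 3: Mbeki vs Ivanov — 3–14, Ivanov advances.
Round 4: Ivanov vs Quinn — 7–10, Quinn advances.
The agenda winner is Quinn.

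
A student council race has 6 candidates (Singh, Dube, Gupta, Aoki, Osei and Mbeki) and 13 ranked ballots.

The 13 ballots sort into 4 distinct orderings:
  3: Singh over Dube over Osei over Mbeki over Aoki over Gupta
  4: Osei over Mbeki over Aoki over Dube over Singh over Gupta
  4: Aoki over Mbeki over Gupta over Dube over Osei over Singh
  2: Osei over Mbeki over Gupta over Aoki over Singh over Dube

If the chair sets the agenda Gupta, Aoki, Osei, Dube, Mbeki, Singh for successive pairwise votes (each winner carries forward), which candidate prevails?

Mbeki

Round 1: Gupta vs Aoki — 2–11, Aoki advances.
Round 2: Aoki vs Osei — 4–9, Osei advances.
Round 3: Osei vs Dube — 6–7, Dube advances.
Round 4: Dube vs Mbeki — 3–10, Mbeki advances.
Round 5: Mbeki vs Singh — 10–3, Mbeki advances.
The agenda winner is Mbeki.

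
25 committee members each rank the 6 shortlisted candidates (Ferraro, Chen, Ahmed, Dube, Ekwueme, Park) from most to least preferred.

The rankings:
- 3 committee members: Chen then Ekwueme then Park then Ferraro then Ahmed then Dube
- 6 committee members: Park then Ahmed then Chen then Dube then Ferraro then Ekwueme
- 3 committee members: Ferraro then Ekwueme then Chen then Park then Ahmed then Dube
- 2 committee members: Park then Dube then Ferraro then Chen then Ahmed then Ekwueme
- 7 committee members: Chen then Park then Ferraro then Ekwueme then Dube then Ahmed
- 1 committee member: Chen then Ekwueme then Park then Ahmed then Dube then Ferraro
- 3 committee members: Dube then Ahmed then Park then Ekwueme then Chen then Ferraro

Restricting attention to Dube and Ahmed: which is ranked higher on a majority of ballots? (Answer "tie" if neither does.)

Ahmed

Ballots ranking Dube above Ahmed: 2 + 7 + 3 = 12.
Ballots ranking Ahmed above Dube: 25 − 12 = 13.
Ahmed wins the head-to-head 13–12.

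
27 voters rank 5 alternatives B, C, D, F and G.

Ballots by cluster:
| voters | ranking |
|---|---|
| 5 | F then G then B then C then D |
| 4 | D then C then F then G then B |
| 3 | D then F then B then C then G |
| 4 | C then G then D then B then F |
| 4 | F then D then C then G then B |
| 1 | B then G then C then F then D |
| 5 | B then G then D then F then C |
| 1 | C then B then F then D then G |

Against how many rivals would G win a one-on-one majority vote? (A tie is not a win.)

G against each rival (27 voters):
G–B: G 17–10.
G vs C: C wins 16–11.
G vs D: G preferred on 5+4+1+5 = 15 ballots; G wins 15–12.
G vs F: F, 17–10.
G beats B, D; loses to C, F — 2 pairwise wins.

2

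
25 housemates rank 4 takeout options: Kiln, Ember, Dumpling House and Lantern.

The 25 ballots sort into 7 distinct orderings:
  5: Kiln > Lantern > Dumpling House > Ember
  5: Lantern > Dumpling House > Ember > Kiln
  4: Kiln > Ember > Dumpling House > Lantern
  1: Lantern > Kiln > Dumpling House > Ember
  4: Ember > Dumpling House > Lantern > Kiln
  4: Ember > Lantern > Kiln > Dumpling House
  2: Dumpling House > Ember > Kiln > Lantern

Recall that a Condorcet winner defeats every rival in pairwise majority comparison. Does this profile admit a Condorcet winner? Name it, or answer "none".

Pairwise majorities:
Kiln vs Ember: Kiln preferred on 5+4+1 = 10 ballots; Ember wins 15–10.
Kiln vs Dumpling House: 14 to 11, Kiln.
Kiln vs Lantern: Kiln is ranked higher on 5+4+2 = 11 ballots, Lantern on 14. Lantern wins 14–11.
Ember vs Dumpling House: 12 to 13, Dumpling House.
Ember vs Lantern: Ember preferred on 4+4+4+2 = 14 ballots; Ember wins 14–11.
Dumpling House vs Lantern: 4+4+2 = 10 for Dumpling House, 15 for Lantern — Lantern by 15–10.
No restaurant is unbeaten: Kiln loses to Ember; Ember loses to Dumpling House; Dumpling House loses to Kiln; Lantern loses to Ember. In particular Kiln > Dumpling House > Ember > Kiln is a majority cycle — no Condorcet winner exists.

none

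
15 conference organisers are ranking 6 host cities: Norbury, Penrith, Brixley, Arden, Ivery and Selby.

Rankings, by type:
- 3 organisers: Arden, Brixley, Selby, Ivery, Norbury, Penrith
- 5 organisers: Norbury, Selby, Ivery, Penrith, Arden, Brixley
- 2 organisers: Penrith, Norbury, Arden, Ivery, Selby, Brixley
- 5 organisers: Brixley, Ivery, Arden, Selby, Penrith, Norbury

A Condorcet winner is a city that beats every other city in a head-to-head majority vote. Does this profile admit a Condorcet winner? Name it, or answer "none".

none

Head-to-head results (15 organisers):
Norbury–Penrith: Norbury 8–7.
Norbury vs Brixley: Brixley, 8–7.
Norbury vs Arden: Arden wins 8–7.
Norbury vs Ivery: Ivery, 8–7.
Norbury vs Selby: 5+2 = 7 for Norbury, 8 for Selby — Selby by 8–7.
Penrith vs Brixley: Penrith is ranked higher on 5+2 = 7 ballots, Brixley on 8. Brixley wins 8–7.
Penrith–Arden: Arden 8–7.
Penrith vs Ivery: Ivery wins 13–2.
Penrith vs Selby: Selby, 13–2.
Brixley vs Arden: Brixley preferred on 5 ballots; Arden wins 10–5.
Brixley vs Ivery: Brixley wins 8–7.
Brixley vs Selby: Brixley wins 8–7.
Arden vs Ivery: Ivery, 10–5.
Arden–Selby: Arden 10–5.
Ivery–Selby: Selby 8–7.
No city is unbeaten: Norbury loses to Brixley; Penrith loses to Norbury; Brixley loses to Arden; Arden loses to Ivery; Ivery loses to Brixley; Selby loses to Brixley. In particular Brixley beats Ivery beats Arden beats Brixley is a majority cycle — no Condorcet winner exists.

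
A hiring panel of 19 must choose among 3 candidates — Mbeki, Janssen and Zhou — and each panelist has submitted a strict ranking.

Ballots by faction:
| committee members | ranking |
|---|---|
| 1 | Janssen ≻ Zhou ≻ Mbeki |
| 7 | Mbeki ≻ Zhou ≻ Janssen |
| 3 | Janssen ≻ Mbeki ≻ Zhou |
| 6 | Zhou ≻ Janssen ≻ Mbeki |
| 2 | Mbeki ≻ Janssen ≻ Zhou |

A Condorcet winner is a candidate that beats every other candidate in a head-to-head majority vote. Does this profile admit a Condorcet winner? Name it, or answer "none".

Head-to-head results (19 committee members):
Mbeki vs Janssen: 7+2 = 9 for Mbeki, 10 for Janssen — Janssen by 10–9.
Mbeki vs Zhou: 7+3+2 = 12 for Mbeki, 7 for Zhou — Mbeki by 12–7.
Janssen vs Zhou: Janssen is ranked higher on 1+3+2 = 6 ballots, Zhou on 13. Zhou wins 13–6.
No candidate is unbeaten: Mbeki loses to Janssen; Janssen loses to Zhou; Zhou loses to Mbeki. In particular Mbeki beats Zhou beats Janssen beats Mbeki is a majority cycle — no Condorcet winner exists.

none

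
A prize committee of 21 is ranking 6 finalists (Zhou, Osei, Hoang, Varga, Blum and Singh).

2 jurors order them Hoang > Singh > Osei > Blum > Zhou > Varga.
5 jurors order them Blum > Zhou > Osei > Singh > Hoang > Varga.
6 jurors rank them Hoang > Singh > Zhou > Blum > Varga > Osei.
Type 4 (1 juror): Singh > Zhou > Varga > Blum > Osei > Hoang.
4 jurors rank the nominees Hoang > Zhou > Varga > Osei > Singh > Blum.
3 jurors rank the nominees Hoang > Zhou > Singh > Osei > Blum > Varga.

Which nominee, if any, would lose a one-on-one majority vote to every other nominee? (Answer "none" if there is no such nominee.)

Osei

Head-to-head results (21 jurors):
Zhou vs Osei: Zhou is ranked higher on 5+6+1+4+3 = 19 ballots, Osei on 2. Zhou wins 19–2.
Zhou vs Hoang: Hoang wins 15–6.
Zhou vs Varga: Zhou wins 21–0.
Zhou vs Blum: Zhou wins 14–7.
Zhou–Singh: Zhou 12–9.
Osei vs Hoang: 5+1 = 6 for Osei, 15 for Hoang — Hoang by 15–6.
Osei–Varga: Varga 11–10.
Osei–Blum: Blum 12–9.
Osei vs Singh: Singh wins 12–9.
Hoang vs Varga: Hoang, 20–1.
Hoang vs Blum: Hoang, 15–6.
Hoang vs Singh: Hoang wins 15–6.
Varga vs Blum: Blum wins 16–5.
Varga vs Singh: Varga is ranked higher on 4 ballots, Singh on 17. Singh wins 17–4.
Blum vs Singh: 5 for Blum, 16 for Singh — Singh by 16–5.
Osei loses to every other nominee — it is the Condorcet loser.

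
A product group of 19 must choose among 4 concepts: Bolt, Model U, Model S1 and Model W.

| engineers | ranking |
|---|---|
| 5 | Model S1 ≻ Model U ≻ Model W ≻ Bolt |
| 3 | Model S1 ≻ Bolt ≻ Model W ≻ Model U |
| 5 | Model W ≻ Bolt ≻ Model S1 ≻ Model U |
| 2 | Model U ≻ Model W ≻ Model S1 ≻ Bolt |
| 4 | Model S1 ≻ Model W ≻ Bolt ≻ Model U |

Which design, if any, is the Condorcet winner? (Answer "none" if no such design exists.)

Model S1

Pairwise majorities:
Bolt vs Model U: Bolt, 12–7.
Bolt–Model S1: Model S1 14–5.
Bolt vs Model W: Model W wins 16–3.
Model U vs Model S1: Model U preferred on 2 ballots; Model S1 wins 17–2.
Model U vs Model W: Model W wins 12–7.
Model S1 vs Model W: Model S1 wins 12–7.
Model S1 beats each of Bolt, Model U, Model W — Model S1 is the Condorcet winner.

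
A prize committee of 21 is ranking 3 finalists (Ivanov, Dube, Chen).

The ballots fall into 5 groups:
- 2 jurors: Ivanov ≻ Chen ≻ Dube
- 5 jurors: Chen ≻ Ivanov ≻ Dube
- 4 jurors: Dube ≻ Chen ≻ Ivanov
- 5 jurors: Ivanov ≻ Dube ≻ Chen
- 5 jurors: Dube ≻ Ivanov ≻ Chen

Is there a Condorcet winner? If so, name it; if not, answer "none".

Pairwise majorities:
Ivanov vs Dube: Ivanov preferred on 2+5+5 = 12 ballots; Ivanov wins 12–9.
Ivanov vs Chen: 12 to 9, Ivanov.
Dube vs Chen: 14 to 7, Dube.
Ivanov beats each of Dube, Chen — Ivanov is the Condorcet winner.

Ivanov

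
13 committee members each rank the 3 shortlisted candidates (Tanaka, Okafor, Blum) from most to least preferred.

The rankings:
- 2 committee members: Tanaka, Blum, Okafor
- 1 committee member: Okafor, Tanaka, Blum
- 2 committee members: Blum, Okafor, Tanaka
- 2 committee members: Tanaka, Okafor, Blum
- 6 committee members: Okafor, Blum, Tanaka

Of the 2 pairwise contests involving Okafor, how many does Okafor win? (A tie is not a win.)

Okafor against each rival (13 committee members):
Okafor vs Tanaka: 9 to 4, Okafor.
Okafor vs Blum: 1+2+6 = 9 for Okafor, 4 for Blum — Okafor by 9–4.
Okafor beats Tanaka, Blum — 2 pairwise wins.

2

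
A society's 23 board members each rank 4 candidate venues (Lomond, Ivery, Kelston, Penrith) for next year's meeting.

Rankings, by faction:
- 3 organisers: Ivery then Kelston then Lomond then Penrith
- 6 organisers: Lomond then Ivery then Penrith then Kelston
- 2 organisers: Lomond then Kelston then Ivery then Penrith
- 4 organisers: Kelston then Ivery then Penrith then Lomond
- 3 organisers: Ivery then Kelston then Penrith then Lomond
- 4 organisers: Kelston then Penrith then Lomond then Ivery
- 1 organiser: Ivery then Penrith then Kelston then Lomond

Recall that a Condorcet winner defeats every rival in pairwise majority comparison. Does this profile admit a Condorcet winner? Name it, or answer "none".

none

Check each pair by majority over 23 ballots:
Lomond vs Ivery: Lomond, 12–11.
Lomond vs Kelston: Kelston, 15–8.
Lomond vs Penrith: Penrith wins 12–11.
Ivery–Kelston: Ivery 13–10.
Ivery vs Penrith: Ivery wins 19–4.
Kelston vs Penrith: Kelston, 16–7.
Every city loses at least once (Lomond loses to Kelston; Ivery loses to Lomond; Kelston loses to Ivery; Penrith loses to Ivery). The majority relation contains the cycle Lomond → Ivery → Kelston → Lomond, so there is no Condorcet winner.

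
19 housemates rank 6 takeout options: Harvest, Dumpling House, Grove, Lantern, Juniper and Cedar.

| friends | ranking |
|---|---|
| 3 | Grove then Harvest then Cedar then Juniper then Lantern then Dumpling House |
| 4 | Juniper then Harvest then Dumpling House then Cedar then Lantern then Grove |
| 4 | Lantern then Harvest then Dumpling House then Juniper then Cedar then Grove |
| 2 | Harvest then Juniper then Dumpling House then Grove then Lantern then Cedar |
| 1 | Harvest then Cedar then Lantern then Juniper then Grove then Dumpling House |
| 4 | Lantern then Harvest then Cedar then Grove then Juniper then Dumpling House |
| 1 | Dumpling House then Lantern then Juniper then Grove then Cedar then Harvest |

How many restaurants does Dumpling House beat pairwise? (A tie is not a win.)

2

Dumpling House against each rival (19 friends):
Dumpling House–Harvest: Harvest 18–1.
Dumpling House vs Grove: 4+4+2+1 = 11 for Dumpling House, 8 for Grove — Dumpling House by 11–8.
Dumpling House vs Lantern: 4+2+1 = 7 for Dumpling House, 12 for Lantern — Lantern by 12–7.
Dumpling House vs Juniper: Dumpling House preferred on 4+1 = 5 ballots; Juniper wins 14–5.
Dumpling House vs Cedar: Dumpling House wins 11–8.
Dumpling House beats Grove, Cedar; loses to Harvest, Lantern, Juniper — 2 pairwise wins.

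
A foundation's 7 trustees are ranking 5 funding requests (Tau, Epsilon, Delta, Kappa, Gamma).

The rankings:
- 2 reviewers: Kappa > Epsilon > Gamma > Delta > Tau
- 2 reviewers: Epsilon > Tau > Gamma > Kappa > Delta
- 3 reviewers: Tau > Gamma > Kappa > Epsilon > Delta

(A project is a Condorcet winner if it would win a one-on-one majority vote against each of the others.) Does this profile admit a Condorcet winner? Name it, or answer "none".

Check each pair by majority over 7 ballots:
Tau vs Epsilon: Tau preferred on 3 ballots; Epsilon wins 4–3.
Tau vs Delta: Tau preferred on 2+3 = 5 ballots; Tau wins 5–2.
Tau vs Kappa: 2+3 = 5 for Tau, 2 for Kappa — Tau by 5–2.
Tau vs Gamma: 5 to 2, Tau.
Epsilon vs Delta: 7 to 0, Epsilon.
Epsilon vs Kappa: Epsilon preferred on 2 ballots; Kappa wins 5–2.
Epsilon vs Gamma: 2+2 = 4 for Epsilon, 3 for Gamma — Epsilon by 4–3.
Delta vs Kappa: Delta preferred on 0 ballots; Kappa wins 7–0.
Delta vs Gamma: 0 to 7, Gamma.
Kappa vs Gamma: Kappa preferred on 2 ballots; Gamma wins 5–2.
No project is unbeaten: Tau loses to Epsilon; Epsilon loses to Kappa; Delta loses to Tau; Kappa loses to Tau; Gamma loses to Tau. In particular Tau beats Kappa beats Epsilon beats Tau is a majority cycle — no Condorcet winner exists.

none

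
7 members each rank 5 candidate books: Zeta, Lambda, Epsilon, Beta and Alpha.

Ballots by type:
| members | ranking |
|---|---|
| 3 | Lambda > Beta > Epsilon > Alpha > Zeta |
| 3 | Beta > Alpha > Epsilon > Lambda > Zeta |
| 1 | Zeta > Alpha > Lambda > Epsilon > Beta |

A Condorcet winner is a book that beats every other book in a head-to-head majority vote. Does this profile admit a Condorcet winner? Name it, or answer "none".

Check each pair by majority over 7 ballots:
Zeta vs Lambda: Lambda, 6–1.
Zeta–Epsilon: Epsilon 6–1.
Zeta vs Beta: Beta wins 6–1.
Zeta–Alpha: Alpha 6–1.
Lambda vs Epsilon: Lambda, 4–3.
Lambda vs Beta: Lambda, 4–3.
Lambda–Alpha: Alpha 4–3.
Epsilon vs Beta: Beta, 6–1.
Epsilon vs Alpha: Alpha, 4–3.
Beta–Alpha: Beta 6–1.
No book is unbeaten: Zeta loses to Lambda; Lambda loses to Alpha; Epsilon loses to Lambda; Beta loses to Lambda; Alpha loses to Beta. In particular Lambda beats Beta beats Alpha beats Lambda is a majority cycle — no Condorcet winner exists.

none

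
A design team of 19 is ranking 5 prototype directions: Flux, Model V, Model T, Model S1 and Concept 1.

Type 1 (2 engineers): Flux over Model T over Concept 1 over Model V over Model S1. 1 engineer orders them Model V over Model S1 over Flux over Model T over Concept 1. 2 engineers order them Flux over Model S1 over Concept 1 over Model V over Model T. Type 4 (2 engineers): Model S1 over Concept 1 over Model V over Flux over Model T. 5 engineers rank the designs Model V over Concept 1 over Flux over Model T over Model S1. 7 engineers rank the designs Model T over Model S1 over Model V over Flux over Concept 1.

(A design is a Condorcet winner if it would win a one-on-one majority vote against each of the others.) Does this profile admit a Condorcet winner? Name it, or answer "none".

Check each pair by majority over 19 ballots:
Flux–Model V: Model V 15–4.
Flux vs Model T: Flux wins 12–7.
Flux–Model S1: Model S1 10–9.
Flux vs Concept 1: Flux preferred on 2+1+2+7 = 12 ballots; Flux wins 12–7.
Model V vs Model T: Model V is ranked higher on 1+2+2+5 = 10 ballots, Model T on 9. Model V wins 10–9.
Model V vs Model S1: 2+1+5 = 8 for Model V, 11 for Model S1 — Model S1 by 11–8.
Model V vs Concept 1: Model V preferred on 1+5+7 = 13 ballots; Model V wins 13–6.
Model T–Model S1: Model T 14–5.
Model T–Concept 1: Model T 10–9.
Model S1–Concept 1: Model S1 12–7.
Every design loses at least once (Flux loses to Model V; Model V loses to Model S1; Model T loses to Flux; Model S1 loses to Model T; Concept 1 loses to Flux). The majority relation contains the cycle Flux > Model T > Model S1 > Flux, so there is no Condorcet winner.

none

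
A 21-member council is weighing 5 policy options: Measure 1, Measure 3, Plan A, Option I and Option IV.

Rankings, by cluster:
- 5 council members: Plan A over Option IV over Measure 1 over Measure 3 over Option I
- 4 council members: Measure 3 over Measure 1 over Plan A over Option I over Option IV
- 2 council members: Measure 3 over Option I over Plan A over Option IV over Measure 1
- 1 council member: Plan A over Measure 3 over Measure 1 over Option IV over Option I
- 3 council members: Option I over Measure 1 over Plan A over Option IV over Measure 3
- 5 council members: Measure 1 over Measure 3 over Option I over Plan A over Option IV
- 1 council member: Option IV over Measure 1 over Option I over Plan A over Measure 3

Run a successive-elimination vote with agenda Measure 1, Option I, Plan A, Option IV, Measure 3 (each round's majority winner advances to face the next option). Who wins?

Round 1: Measure 1 vs Option I — 16–5, Measure 1 advances.
Round 2: Measure 1 vs Plan A — 13–8, Measure 1 advances.
Round 3: Measure 1 vs Option IV — 13–8, Measure 1 advances.
Round 4: Measure 1 vs Measure 3 — 14–7, Measure 1 advances.
The agenda winner is Measure 1.

Measure 1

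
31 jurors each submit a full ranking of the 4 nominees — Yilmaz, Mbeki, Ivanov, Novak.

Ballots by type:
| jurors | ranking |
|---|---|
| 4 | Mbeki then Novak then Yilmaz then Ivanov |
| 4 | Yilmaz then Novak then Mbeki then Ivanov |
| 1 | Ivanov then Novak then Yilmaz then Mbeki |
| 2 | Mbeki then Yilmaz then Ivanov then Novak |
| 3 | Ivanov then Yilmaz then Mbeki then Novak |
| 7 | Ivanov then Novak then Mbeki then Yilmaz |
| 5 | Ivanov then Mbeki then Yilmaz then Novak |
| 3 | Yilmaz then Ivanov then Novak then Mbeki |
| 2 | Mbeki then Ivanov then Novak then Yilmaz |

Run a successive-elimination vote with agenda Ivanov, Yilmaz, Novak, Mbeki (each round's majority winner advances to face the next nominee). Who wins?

Ivanov

Round 1: Ivanov vs Yilmaz — 18–13, Ivanov advances.
Round 2: Ivanov vs Novak — 23–8, Ivanov advances.
Round 3: Ivanov vs Mbeki — 19–12, Ivanov advances.
The agenda winner is Ivanov.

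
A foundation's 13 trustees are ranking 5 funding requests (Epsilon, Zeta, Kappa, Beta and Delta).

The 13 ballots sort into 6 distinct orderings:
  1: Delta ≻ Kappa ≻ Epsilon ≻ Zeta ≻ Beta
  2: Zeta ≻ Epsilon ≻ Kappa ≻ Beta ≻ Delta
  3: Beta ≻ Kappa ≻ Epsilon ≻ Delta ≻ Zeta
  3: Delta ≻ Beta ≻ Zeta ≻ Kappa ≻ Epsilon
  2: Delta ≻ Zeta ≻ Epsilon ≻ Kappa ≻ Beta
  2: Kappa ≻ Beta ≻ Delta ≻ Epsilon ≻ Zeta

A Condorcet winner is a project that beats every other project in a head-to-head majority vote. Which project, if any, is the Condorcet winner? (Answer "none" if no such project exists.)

none

Check each pair by majority over 13 ballots:
Epsilon vs Zeta: Zeta, 7–6.
Epsilon vs Kappa: Kappa, 9–4.
Epsilon vs Beta: Beta wins 8–5.
Epsilon vs Delta: Delta wins 8–5.
Zeta vs Kappa: Zeta wins 7–6.
Zeta vs Beta: Beta, 8–5.
Zeta vs Delta: Delta wins 11–2.
Kappa vs Beta: Kappa, 7–6.
Kappa vs Delta: Kappa, 7–6.
Beta–Delta: Beta 7–6.
Every project loses at least once (Epsilon loses to Zeta; Zeta loses to Beta; Kappa loses to Zeta; Beta loses to Kappa; Delta loses to Kappa). The majority relation contains the cycle Zeta > Kappa > Beta > Zeta, so there is no Condorcet winner.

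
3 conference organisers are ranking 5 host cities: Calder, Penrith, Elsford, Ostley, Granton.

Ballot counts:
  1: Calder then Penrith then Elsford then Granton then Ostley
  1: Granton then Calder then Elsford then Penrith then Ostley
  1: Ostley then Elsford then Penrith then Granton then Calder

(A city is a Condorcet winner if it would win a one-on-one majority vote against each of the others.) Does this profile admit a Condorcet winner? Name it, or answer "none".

none

Head-to-head results (3 organisers):
Calder vs Penrith: 2 to 1, Calder.
Calder vs Elsford: 2 to 1, Calder.
Calder vs Ostley: 1+1 = 2 for Calder, 1 for Ostley — Calder by 2–1.
Calder vs Granton: 1 for Calder, 2 for Granton — Granton by 2–1.
Penrith vs Elsford: Penrith is ranked higher on 1 ballot, Elsford on 2. Elsford wins 2–1.
Penrith vs Ostley: Penrith is ranked higher on 1+1 = 2 ballots, Ostley on 1. Penrith wins 2–1.
Penrith vs Granton: 1+1 = 2 for Penrith, 1 for Granton — Penrith by 2–1.
Elsford vs Ostley: Elsford is ranked higher on 1+1 = 2 ballots, Ostley on 1. Elsford wins 2–1.
Elsford vs Granton: 1+1 = 2 for Elsford, 1 for Granton — Elsford by 2–1.
Ostley vs Granton: Ostley preferred on 1 ballot; Granton wins 2–1.
Every city loses at least once (Calder loses to Granton; Penrith loses to Calder; Elsford loses to Calder; Ostley loses to Calder; Granton loses to Penrith). The majority relation contains the cycle Calder > Penrith > Granton > Calder, so there is no Condorcet winner.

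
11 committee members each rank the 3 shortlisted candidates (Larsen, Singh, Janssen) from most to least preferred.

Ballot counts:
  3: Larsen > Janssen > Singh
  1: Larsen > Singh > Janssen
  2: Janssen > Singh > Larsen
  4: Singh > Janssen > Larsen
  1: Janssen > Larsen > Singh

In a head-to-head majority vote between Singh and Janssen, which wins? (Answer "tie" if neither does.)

Janssen

Ballots ranking Singh above Janssen: 1 + 4 = 5.
Ballots ranking Janssen above Singh: 11 − 5 = 6.
Janssen wins the head-to-head 6–5.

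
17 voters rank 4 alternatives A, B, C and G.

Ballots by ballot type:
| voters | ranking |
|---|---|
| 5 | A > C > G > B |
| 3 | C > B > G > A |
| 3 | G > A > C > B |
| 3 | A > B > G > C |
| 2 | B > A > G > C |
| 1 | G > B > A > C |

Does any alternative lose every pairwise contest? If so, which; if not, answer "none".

Head-to-head results (17 voters):
A vs B: 5+3+3 = 11 for A, 6 for B — A by 11–6.
A vs C: A wins 14–3.
A vs G: 10 to 7, A.
B vs C: 6 to 11, C.
B vs G: B preferred on 3+3+2 = 8 ballots; G wins 9–8.
C vs G: C preferred on 5+3 = 8 ballots; G wins 9–8.
B loses to every other alternative — it is the Condorcet loser.

B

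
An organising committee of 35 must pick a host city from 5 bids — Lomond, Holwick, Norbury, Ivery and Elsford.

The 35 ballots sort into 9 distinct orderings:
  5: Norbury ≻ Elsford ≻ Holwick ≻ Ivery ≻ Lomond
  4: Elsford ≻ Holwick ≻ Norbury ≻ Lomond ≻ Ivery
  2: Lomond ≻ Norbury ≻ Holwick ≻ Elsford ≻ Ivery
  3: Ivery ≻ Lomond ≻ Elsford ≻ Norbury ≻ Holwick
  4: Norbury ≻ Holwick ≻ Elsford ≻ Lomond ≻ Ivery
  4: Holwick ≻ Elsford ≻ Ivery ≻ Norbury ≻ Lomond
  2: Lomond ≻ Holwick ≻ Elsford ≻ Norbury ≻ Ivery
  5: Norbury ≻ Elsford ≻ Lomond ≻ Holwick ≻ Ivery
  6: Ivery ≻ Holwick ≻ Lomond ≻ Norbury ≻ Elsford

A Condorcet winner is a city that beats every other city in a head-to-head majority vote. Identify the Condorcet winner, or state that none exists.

Head-to-head results (35 organisers):
Lomond vs Holwick: Holwick, 23–12.
Lomond vs Norbury: Norbury, 22–13.
Lomond vs Ivery: Ivery wins 18–17.
Lomond–Elsford: Elsford 22–13.
Holwick–Norbury: Norbury 19–16.
Holwick–Ivery: Holwick 26–9.
Holwick vs Elsford: Holwick, 18–17.
Norbury–Ivery: Norbury 22–13.
Norbury vs Elsford: Norbury, 22–13.
Ivery vs Elsford: Elsford wins 26–9.
Norbury beats each of Lomond, Holwick, Ivery, Elsford — Norbury is the Condorcet winner.

Norbury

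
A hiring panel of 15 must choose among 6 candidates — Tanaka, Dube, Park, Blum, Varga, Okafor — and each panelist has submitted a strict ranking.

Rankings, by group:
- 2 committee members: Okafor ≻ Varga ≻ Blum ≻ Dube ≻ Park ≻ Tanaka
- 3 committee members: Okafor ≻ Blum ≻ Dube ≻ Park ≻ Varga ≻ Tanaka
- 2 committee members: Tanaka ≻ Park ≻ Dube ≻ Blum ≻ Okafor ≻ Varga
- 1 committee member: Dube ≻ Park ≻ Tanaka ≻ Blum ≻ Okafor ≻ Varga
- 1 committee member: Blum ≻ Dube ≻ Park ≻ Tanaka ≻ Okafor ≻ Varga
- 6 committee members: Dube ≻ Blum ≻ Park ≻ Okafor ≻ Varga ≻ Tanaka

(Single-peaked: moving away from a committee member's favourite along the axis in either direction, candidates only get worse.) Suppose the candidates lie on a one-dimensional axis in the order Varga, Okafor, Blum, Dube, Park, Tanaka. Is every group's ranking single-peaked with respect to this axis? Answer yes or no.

Axis positions: Varga=1, Okafor=2, Blum=3, Dube=4, Park=5, Tanaka=6.
Group 1 (peak Okafor at position 2): ranking walks positions 2-1-3-4-5-6, expanding outward from the peak — single-peaked.
Group 2 (peak Okafor at position 2): ranking walks positions 2-3-4-5-1-6, expanding outward from the peak — single-peaked.
Group 3 (peak Tanaka at position 6): ranking walks positions 6-5-4-3-2-1, expanding outward from the peak — single-peaked.
Group 4 (peak Dube at position 4): ranking walks positions 4-5-6-3-2-1, expanding outward from the peak — single-peaked.
Group 5 (peak Blum at position 3): ranking walks positions 3-4-5-6-2-1, expanding outward from the peak — single-peaked.
Group 6 (peak Dube at position 4): ranking walks positions 4-3-5-2-1-6, expanding outward from the peak — single-peaked.
Every ranking is single-peaked on this axis.

yes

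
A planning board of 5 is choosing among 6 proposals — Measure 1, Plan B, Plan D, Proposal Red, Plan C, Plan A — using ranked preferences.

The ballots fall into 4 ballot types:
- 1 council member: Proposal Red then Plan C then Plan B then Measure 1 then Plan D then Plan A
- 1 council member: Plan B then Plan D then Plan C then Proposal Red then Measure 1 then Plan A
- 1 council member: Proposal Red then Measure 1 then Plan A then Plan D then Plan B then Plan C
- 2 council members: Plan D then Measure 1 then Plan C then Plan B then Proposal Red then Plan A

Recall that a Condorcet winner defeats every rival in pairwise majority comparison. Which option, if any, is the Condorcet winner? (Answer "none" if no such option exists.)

Plan D

Head-to-head results (5 council members):
Measure 1 vs Plan B: Measure 1 wins 3–2.
Measure 1–Plan D: Plan D 3–2.
Measure 1 vs Proposal Red: Proposal Red wins 3–2.
Measure 1 vs Plan C: Measure 1 wins 3–2.
Measure 1–Plan A: Measure 1 5–0.
Plan B vs Plan D: Plan D wins 3–2.
Plan B–Proposal Red: Plan B 3–2.
Plan B vs Plan C: Plan C, 3–2.
Plan B–Plan A: Plan B 4–1.
Plan D–Proposal Red: Plan D 3–2.
Plan D vs Plan C: Plan D wins 4–1.
Plan D vs Plan A: Plan D, 4–1.
Proposal Red vs Plan C: Plan C, 3–2.
Proposal Red vs Plan A: Proposal Red, 5–0.
Plan C vs Plan A: Plan C, 4–1.
Plan D beats each of Measure 1, Plan B, Proposal Red, Plan C, Plan A — Plan D is the Condorcet winner.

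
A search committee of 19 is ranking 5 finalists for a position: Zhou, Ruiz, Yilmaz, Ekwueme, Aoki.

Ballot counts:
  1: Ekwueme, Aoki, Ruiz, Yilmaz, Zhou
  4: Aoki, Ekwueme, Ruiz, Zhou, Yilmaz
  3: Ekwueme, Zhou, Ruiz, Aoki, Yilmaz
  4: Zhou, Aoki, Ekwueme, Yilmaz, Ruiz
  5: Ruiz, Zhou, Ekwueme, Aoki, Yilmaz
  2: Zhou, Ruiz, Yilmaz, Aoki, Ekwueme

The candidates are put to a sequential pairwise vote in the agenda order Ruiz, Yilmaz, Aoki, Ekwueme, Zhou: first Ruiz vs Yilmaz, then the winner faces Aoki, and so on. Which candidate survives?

Zhou

Round 1: Ruiz vs Yilmaz — 15–4, Ruiz advances.
Round 2: Ruiz vs Aoki — 10–9, Ruiz advances.
Round 3: Ruiz vs Ekwueme — 7–12, Ekwueme advances.
Round 4: Ekwueme vs Zhou — 8–11, Zhou advances.
Zhou survives the agenda.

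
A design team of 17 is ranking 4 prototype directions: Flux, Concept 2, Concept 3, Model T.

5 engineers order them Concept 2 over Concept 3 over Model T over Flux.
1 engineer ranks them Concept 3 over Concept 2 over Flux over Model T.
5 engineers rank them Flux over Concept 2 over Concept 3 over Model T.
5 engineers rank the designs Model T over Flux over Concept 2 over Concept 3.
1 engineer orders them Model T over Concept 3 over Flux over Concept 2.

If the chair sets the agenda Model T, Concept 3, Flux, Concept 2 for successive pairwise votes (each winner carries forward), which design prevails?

Flux

Round 1: Model T vs Concept 3 — 6–11, Concept 3 advances.
Round 2: Concept 3 vs Flux — 7–10, Flux advances.
Round 3: Flux vs Concept 2 — 11–6, Flux advances.
The agenda winner is Flux.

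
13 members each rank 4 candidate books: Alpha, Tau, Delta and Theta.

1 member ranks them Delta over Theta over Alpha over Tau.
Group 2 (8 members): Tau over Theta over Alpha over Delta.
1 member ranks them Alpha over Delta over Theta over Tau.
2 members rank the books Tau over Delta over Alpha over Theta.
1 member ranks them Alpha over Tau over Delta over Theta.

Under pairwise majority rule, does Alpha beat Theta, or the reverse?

Theta

Ballots ranking Alpha above Theta: 1 + 2 + 1 = 4.
Ballots ranking Theta above Alpha: 13 − 4 = 9.
Theta wins the head-to-head 9–4.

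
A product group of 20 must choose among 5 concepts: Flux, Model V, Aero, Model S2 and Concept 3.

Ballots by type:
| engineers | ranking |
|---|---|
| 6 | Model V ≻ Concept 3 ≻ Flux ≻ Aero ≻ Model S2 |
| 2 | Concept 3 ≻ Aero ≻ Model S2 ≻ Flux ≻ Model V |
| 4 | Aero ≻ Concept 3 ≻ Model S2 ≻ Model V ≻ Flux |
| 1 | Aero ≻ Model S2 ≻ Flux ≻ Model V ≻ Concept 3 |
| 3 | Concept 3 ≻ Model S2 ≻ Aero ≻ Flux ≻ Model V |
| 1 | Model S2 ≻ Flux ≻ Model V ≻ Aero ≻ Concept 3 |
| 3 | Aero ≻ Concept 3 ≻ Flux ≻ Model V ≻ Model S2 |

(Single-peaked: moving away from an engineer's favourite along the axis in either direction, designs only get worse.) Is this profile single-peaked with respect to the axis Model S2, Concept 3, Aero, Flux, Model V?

no

Axis positions: Model S2=1, Concept 3=2, Aero=3, Flux=4, Model V=5.
Type 1: ranking walks positions 5-2-4-3-1; Concept 3 is ranked above Flux even though Flux lies between Concept 3 and the peak Model V on the axis — preferences dip and rise again. Not single-peaked.
Type 2 (peak Concept 3 at position 2): ranking walks positions 2-3-1-4-5, expanding outward from the peak — single-peaked.
Type 3: ranking walks positions 3-2-1-5-4; Model V is ranked above Flux even though Flux lies between Model V and the peak Aero on the axis — preferences dip and rise again. Not single-peaked.
Type 4: ranking walks positions 3-1-4-5-2; Model S2 is ranked above Concept 3 even though Concept 3 lies between Model S2 and the peak Aero on the axis — preferences dip and rise again. Not single-peaked.
Type 5 (peak Concept 3 at position 2): ranking walks positions 2-1-3-4-5, expanding outward from the peak — single-peaked.
Type 6: ranking walks positions 1-4-5-3-2; Flux is ranked above Concept 3 even though Concept 3 lies between Flux and the peak Model S2 on the axis — preferences dip and rise again. Not single-peaked.
Type 7 (peak Aero at position 3): ranking walks positions 3-2-4-5-1, expanding outward from the peak — single-peaked.
Type 1 violates single-peakedness, so the profile is not single-peaked on this axis.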